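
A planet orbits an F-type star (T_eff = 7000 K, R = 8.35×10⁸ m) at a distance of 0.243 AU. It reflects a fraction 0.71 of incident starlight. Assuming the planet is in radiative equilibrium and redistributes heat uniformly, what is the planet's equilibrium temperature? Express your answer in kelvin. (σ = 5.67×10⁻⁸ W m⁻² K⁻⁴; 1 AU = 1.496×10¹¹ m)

d = 0.243 AU = 3.64×10¹⁰ m.
L = 4πR_⋆²σT_⋆⁴ = 4π(8.35×10⁸)² × 5.67×10⁻⁸ × (7000)⁴ = 1.19×10²⁷ W.
S = L/(4πd²) = 7.18×10⁴ W m⁻².
Energy balance: absorbed = emitted ⇒ πR²·S(1−A) = 4πR²·σT_eq⁴, so T_eq⁴ = S(1−A)/(4σ).
T_eq = [7.18×10⁴ × 0.29 / (4 × 5.67×10⁻⁸)]^(1/4) = (9.18×10¹⁰)^(1/4) = 550 K.

T_eq ≈ 550 K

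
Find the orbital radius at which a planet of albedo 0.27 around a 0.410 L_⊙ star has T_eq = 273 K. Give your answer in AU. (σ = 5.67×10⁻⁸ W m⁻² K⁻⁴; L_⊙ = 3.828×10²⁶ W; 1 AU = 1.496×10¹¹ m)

L = 0.410 × 3.828×10²⁶ = 1.57×10²⁶ W.
From T_eq⁴ = L(1−A)/(16πσd²): d = √[L(1−A)/(16πσT_eq⁴)].
d = √[1.57×10²⁶ × 0.73 / (16π × 5.67×10⁻⁸ × (273)⁴)] = 8.51×10¹⁰ m = 0.569 AU.

d ≈ 0.569 AU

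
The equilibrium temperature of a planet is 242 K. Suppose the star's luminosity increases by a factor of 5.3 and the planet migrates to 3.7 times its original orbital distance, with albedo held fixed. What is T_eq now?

T_eq ∝ L^(1/4) · d^(−1/2).
T′ = 242 × 5.3^(1/4) / 3.7^(1/2) = 191 K.

T_eq ≈ 191 K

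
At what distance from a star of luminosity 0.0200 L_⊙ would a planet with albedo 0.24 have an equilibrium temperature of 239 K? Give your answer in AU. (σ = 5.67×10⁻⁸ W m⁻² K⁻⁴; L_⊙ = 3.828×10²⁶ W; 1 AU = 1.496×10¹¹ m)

L = 0.0200 × 3.828×10²⁶ = 7.66×10²⁴ W.
From T_eq⁴ = L(1−A)/(16πσd²): d = √[L(1−A)/(16πσT_eq⁴)].
d = √[7.66×10²⁴ × 0.76 / (16π × 5.67×10⁻⁸ × (239)⁴)] = 2.50×10¹⁰ m = 0.167 AU.

d ≈ 0.167 AU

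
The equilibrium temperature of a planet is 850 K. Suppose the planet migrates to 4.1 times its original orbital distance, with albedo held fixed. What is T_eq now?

T_eq ∝ L^(1/4) · d^(−1/2).
T′ = 850 / 4.1^(1/2) = 420 K.

T_eq ≈ 420 K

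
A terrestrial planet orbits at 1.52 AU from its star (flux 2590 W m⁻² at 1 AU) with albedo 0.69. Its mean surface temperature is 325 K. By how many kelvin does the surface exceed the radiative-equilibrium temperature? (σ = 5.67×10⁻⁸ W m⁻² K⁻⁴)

ΔT ≈ 127.2 K

S = 2590/1.52² = 1121 W m⁻².
T_eq = [S(1−A)/(4σ)]^(1/4) = [1121×0.31/(4×5.67×10⁻⁸)]^(1/4) = 197.8 K.
ΔT = T_surf − T_eq = 325 − 197.8.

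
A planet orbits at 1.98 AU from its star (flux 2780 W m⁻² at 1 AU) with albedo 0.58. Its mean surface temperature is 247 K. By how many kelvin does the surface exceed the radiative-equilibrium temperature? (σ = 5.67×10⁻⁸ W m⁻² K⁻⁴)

S = 2780/1.98² = 709.1 W m⁻².
T_eq = [S(1−A)/(4σ)]^(1/4) = [709.1×0.42/(4×5.67×10⁻⁸)]^(1/4) = 190.4 K.
ΔT = T_surf − T_eq = 247 − 190.4.

ΔT ≈ 56.6 K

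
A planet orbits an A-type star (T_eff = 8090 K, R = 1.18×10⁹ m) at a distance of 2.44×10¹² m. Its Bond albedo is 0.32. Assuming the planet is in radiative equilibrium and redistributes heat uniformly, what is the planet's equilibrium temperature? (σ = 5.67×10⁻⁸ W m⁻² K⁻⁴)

T_eq ≈ 114 K

L = 4πR_⋆²σT_⋆⁴ = 4π(1.18×10⁹)² × 5.67×10⁻⁸ × (8090)⁴ = 4.25×10²⁷ W.
S = L/(4πd²) = 56.8 W m⁻².
Energy balance: absorbed = emitted ⇒ πR²·S(1−A) = 4πR²·σT_eq⁴, so T_eq⁴ = S(1−A)/(4σ).
T_eq = [56.8 × 0.68 / (4 × 5.67×10⁻⁸)]^(1/4) = (1.70×10⁸)^(1/4) = 114 K.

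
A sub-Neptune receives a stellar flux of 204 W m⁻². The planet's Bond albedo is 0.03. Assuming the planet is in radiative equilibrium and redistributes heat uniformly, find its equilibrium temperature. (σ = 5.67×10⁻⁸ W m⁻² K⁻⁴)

Energy balance: absorbed = emitted ⇒ πR²·S(1−A) = 4πR²·σT_eq⁴, so T_eq⁴ = S(1−A)/(4σ).
T_eq = [204 × 0.97 / (4 × 5.67×10⁻⁸)]^(1/4) = (8.72×10⁸)^(1/4) = 172 K.

T_eq ≈ 172 K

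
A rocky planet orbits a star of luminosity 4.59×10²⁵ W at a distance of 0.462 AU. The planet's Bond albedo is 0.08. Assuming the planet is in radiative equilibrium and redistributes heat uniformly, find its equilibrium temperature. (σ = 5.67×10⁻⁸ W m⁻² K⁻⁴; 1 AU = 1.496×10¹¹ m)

d = 0.462 AU = 6.91×10¹⁰ m.
Flux: S = L/(4πd²) = 4.59×10²⁵/(4π×(6.91×10¹⁰)²) = 765 W m⁻².
Energy balance: absorbed = emitted ⇒ πR²·S(1−A) = 4πR²·σT_eq⁴, so T_eq⁴ = S(1−A)/(4σ).
T_eq = [765 × 0.92 / (4 × 5.67×10⁻⁸)]^(1/4) = (3.10×10⁹)^(1/4) = 236 K.

T_eq ≈ 236 K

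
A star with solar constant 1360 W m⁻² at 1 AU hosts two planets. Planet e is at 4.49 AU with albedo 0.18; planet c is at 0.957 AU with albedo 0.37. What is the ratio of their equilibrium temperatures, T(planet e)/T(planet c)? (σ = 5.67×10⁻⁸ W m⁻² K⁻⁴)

T₁/T₂ ≈ 0.493

T_eq = [S₀(1−A)/(4σd²)]^(1/4), so T ∝ (1−A)^(1/4) / √d.
T₁ = [1360×0.82/(4×5.67×10⁻⁸×4.49²)]^(1/4) = 124.97 K.
T₂ = [1360×0.63/(4×5.67×10⁻⁸×0.957²)]^(1/4) = 253.43 K.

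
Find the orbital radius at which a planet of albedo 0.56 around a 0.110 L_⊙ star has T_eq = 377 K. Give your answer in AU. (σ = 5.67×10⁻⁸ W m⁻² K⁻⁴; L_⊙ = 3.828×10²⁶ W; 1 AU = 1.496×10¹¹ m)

d ≈ 0.120 AU

L = 0.110 × 3.828×10²⁶ = 4.21×10²⁵ W.
From T_eq⁴ = L(1−A)/(16πσd²): d = √[L(1−A)/(16πσT_eq⁴)].
d = √[4.21×10²⁵ × 0.44 / (16π × 5.67×10⁻⁸ × (377)⁴)] = 1.79×10¹⁰ m = 0.120 AU.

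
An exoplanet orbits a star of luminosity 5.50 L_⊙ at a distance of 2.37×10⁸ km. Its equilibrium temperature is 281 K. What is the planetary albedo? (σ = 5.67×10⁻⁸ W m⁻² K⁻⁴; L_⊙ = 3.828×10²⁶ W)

d = 2.37×10⁸ km = 2.37×10¹¹ m.
L = 5.50 × 3.828×10²⁶ = 2.11×10²⁷ W.
Flux: S = L/(4πd²) = 2.11×10²⁷/(4π×(2.37×10¹¹)²) = 2980 W m⁻².
From T_eq⁴ = S(1−A)/(4σ): 1−A = 4σT_eq⁴/S.
1−A = 4 × 5.67×10⁻⁸ × (281)⁴ / 2980 = 0.474.

A ≈ 0.53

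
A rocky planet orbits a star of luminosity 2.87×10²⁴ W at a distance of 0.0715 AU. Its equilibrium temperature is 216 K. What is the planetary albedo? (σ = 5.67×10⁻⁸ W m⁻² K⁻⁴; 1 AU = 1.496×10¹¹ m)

A ≈ 0.75

d = 0.0715 AU = 1.07×10¹⁰ m.
Flux: S = L/(4πd²) = 2.87×10²⁴/(4π×(1.07×10¹⁰)²) = 2000 W m⁻².
From T_eq⁴ = S(1−A)/(4σ): 1−A = 4σT_eq⁴/S.
1−A = 4 × 5.67×10⁻⁸ × (216)⁴ / 2000 = 0.247.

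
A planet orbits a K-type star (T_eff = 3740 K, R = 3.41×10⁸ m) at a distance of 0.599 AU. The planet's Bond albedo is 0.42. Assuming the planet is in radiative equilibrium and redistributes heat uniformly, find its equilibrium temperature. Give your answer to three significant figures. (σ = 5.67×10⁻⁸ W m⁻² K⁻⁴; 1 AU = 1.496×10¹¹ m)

T_eq ≈ 142 K

d = 0.599 AU = 8.96×10¹⁰ m.
L = 4πR_⋆²σT_⋆⁴ = 4π(3.41×10⁸)² × 5.67×10⁻⁸ × (3740)⁴ = 1.62×10²⁵ W.
S = L/(4πd²) = 161 W m⁻².
Energy balance: absorbed = emitted ⇒ πR²·S(1−A) = 4πR²·σT_eq⁴, so T_eq⁴ = S(1−A)/(4σ).
T_eq = [161 × 0.58 / (4 × 5.67×10⁻⁸)]^(1/4) = (4.11×10⁸)^(1/4) = 142 K.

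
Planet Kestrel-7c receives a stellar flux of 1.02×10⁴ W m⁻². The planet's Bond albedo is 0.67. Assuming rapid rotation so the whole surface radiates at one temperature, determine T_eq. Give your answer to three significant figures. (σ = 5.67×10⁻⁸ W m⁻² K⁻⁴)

Energy balance: absorbed = emitted ⇒ πR²·S(1−A) = 4πR²·σT_eq⁴, so T_eq⁴ = S(1−A)/(4σ).
T_eq = [1.02×10⁴ × 0.33 / (4 × 5.67×10⁻⁸)]^(1/4) = (1.48×10¹⁰)^(1/4) = 349 K.

T_eq ≈ 349 K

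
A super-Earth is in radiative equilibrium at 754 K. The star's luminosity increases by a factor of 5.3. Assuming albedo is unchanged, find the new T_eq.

T_eq ≈ 1140 K

T_eq ∝ L^(1/4) · d^(−1/2).
T′ = 754 × 5.3^(1/4) = 1140 K.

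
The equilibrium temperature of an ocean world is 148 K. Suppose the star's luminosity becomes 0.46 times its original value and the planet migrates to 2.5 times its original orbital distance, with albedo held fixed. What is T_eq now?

T_eq ≈ 77.1 K

T_eq ∝ L^(1/4) · d^(−1/2).
T′ = 148 × 0.46^(1/4) / 2.5^(1/2) = 77.1 K.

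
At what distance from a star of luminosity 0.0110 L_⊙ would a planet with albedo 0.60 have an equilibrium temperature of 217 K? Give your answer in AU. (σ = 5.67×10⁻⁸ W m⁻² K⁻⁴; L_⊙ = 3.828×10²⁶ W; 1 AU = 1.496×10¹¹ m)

L = 0.0110 × 3.828×10²⁶ = 4.21×10²⁴ W.
From T_eq⁴ = L(1−A)/(16πσd²): d = √[L(1−A)/(16πσT_eq⁴)].
d = √[4.21×10²⁴ × 0.40 / (16π × 5.67×10⁻⁸ × (217)⁴)] = 1.63×10¹⁰ m = 0.109 AU.

d ≈ 0.109 AU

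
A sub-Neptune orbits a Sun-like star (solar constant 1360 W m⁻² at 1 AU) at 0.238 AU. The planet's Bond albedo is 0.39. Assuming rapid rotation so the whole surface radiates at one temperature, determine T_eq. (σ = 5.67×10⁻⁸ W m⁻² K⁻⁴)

T_eq ≈ 504 K

Flux at 0.238 AU: S = 1360/0.238² = 2.40×10⁴ W m⁻².
Energy balance: absorbed = emitted ⇒ πR²·S(1−A) = 4πR²·σT_eq⁴, so T_eq⁴ = S(1−A)/(4σ).
T_eq = [2.40×10⁴ × 0.61 / (4 × 5.67×10⁻⁸)]^(1/4) = (6.46×10¹⁰)^(1/4) = 504 K.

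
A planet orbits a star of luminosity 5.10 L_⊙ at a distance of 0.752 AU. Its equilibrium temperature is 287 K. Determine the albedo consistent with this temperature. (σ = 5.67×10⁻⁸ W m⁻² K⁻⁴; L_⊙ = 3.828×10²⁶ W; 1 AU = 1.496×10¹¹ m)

d = 0.752 AU = 1.12×10¹¹ m.
L = 5.10 × 3.828×10²⁶ = 1.95×10²⁷ W.
Flux: S = L/(4πd²) = 1.95×10²⁷/(4π×(1.12×10¹¹)²) = 1.23×10⁴ W m⁻².
From T_eq⁴ = S(1−A)/(4σ): 1−A = 4σT_eq⁴/S.
1−A = 4 × 5.67×10⁻⁸ × (287)⁴ / 1.23×10⁴ = 0.125.

A ≈ 0.87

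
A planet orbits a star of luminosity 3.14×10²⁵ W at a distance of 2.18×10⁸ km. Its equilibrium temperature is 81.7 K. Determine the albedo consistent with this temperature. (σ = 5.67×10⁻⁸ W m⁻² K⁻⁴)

A ≈ 0.81

d = 2.18×10⁸ km = 2.18×10¹¹ m.
Flux: S = L/(4πd²) = 3.14×10²⁵/(4π×(2.18×10¹¹)²) = 52.6 W m⁻².
From T_eq⁴ = S(1−A)/(4σ): 1−A = 4σT_eq⁴/S.
1−A = 4 × 5.67×10⁻⁸ × (81.7)⁴ / 52.6 = 0.192.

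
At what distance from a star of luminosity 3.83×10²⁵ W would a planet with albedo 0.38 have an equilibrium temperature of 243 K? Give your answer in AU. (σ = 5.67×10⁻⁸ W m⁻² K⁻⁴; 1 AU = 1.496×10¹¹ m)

From T_eq⁴ = L(1−A)/(16πσd²): d = √[L(1−A)/(16πσT_eq⁴)].
d = √[3.83×10²⁵ × 0.62 / (16π × 5.67×10⁻⁸ × (243)⁴)] = 4.89×10¹⁰ m = 0.327 AU.

d ≈ 0.327 AU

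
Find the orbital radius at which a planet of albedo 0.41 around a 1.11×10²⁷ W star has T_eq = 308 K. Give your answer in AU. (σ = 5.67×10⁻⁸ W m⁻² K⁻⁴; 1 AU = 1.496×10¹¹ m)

From T_eq⁴ = L(1−A)/(16πσd²): d = √[L(1−A)/(16πσT_eq⁴)].
d = √[1.11×10²⁷ × 0.59 / (16π × 5.67×10⁻⁸ × (308)⁴)] = 1.60×10¹¹ m = 1.07 AU.

d ≈ 1.07 AU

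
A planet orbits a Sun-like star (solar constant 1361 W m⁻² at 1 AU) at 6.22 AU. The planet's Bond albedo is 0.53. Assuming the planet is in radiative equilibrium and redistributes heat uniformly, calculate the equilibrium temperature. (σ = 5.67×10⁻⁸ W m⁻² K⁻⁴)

Flux at 6.22 AU: S = 1361/6.22² = 35.2 W m⁻².
Energy balance: absorbed = emitted ⇒ πR²·S(1−A) = 4πR²·σT_eq⁴, so T_eq⁴ = S(1−A)/(4σ).
T_eq = [35.2 × 0.47 / (4 × 5.67×10⁻⁸)]^(1/4) = (7.29×10⁷)^(1/4) = 92.4 K.

T_eq ≈ 92.4 K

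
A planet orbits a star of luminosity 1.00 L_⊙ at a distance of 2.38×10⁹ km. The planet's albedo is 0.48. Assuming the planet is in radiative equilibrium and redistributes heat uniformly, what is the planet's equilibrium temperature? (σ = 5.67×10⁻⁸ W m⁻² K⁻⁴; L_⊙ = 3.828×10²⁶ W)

d = 2.38×10⁹ km = 2.38×10¹² m.
L = 1.00 × 3.828×10²⁶ = 3.83×10²⁶ W.
Flux: S = L/(4πd²) = 3.83×10²⁶/(4π×(2.38×10¹²)²) = 5.38 W m⁻².
Energy balance: absorbed = emitted ⇒ πR²·S(1−A) = 4πR²·σT_eq⁴, so T_eq⁴ = S(1−A)/(4σ).
T_eq = [5.38 × 0.52 / (4 × 5.67×10⁻⁸)]^(1/4) = (1.23×10⁷)^(1/4) = 59.3 K.

T_eq ≈ 59.3 K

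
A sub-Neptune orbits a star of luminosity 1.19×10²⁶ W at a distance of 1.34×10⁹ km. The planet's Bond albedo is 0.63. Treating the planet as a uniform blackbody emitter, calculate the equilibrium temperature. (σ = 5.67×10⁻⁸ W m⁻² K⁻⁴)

T_eq ≈ 54.2 K

d = 1.34×10⁹ km = 1.34×10¹² m.
Flux: S = L/(4πd²) = 1.19×10²⁶/(4π×(1.34×10¹²)²) = 5.27 W m⁻².
Energy balance: absorbed = emitted ⇒ πR²·S(1−A) = 4πR²·σT_eq⁴, so T_eq⁴ = S(1−A)/(4σ).
T_eq = [5.27 × 0.37 / (4 × 5.67×10⁻⁸)]^(1/4) = (8.60×10⁶)^(1/4) = 54.2 K.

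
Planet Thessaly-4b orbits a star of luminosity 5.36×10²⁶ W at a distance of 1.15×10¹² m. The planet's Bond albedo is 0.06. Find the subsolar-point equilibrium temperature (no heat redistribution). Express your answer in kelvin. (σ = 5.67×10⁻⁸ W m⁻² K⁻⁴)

Flux: S = L/(4πd²) = 5.36×10²⁶/(4π×(1.15×10¹²)²) = 32.3 W m⁻².
At the subsolar point the surface absorbs S(1−A) and emits σT⁴ per unit area — no factor of 4, since only the local patch is in balance.
T = [32.3 × 0.94 / 5.67×10⁻⁸]^(1/4) = (5.35×10⁸)^(1/4) = 152 K.

T_ss ≈ 152 K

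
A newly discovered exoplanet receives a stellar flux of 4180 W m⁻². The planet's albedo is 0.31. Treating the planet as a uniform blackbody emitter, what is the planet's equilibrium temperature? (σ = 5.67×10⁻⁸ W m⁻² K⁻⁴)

T_eq ≈ 336 K

Energy balance: absorbed = emitted ⇒ πR²·S(1−A) = 4πR²·σT_eq⁴, so T_eq⁴ = S(1−A)/(4σ).
T_eq = [4180 × 0.69 / (4 × 5.67×10⁻⁸)]^(1/4) = (1.27×10¹⁰)^(1/4) = 336 K.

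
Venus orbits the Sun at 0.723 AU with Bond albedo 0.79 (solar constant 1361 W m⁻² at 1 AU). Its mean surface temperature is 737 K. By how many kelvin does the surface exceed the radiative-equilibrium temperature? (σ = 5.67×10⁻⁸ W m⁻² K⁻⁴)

ΔT ≈ 515.4 K

S = 1361/0.723² = 2604 W m⁻².
T_eq = [S(1−A)/(4σ)]^(1/4) = [2604×0.21/(4×5.67×10⁻⁸)]^(1/4) = 221.6 K.
ΔT = T_surf − T_eq = 737 − 221.6.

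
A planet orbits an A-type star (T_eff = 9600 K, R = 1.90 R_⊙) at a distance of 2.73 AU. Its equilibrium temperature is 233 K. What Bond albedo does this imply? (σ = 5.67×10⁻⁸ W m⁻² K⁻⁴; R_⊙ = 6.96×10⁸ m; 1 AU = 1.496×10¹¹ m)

R_⋆ = 1.90 × 6.96×10⁸ = 1.32×10⁹ m.
d = 2.73 AU = 4.08×10¹¹ m.
L = 4πR_⋆²σT_⋆⁴ = 4π(1.32×10⁹)² × 5.67×10⁻⁸ × (9600)⁴ = 1.06×10²⁸ W.
S = L/(4πd²) = 5050 W m⁻².
From T_eq⁴ = S(1−A)/(4σ): 1−A = 4σT_eq⁴/S.
1−A = 4 × 5.67×10⁻⁸ × (233)⁴ / 5050 = 0.132.

A ≈ 0.87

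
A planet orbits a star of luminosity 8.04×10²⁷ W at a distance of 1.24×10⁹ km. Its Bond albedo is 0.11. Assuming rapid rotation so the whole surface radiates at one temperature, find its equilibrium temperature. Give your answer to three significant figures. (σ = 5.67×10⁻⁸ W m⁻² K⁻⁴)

T_eq ≈ 201 K

d = 1.24×10⁹ km = 1.24×10¹² m.
Flux: S = L/(4πd²) = 8.04×10²⁷/(4π×(1.24×10¹²)²) = 416 W m⁻².
Energy balance: absorbed = emitted ⇒ πR²·S(1−A) = 4πR²·σT_eq⁴, so T_eq⁴ = S(1−A)/(4σ).
T_eq = [416 × 0.89 / (4 × 5.67×10⁻⁸)]^(1/4) = (1.63×10⁹)^(1/4) = 201 K.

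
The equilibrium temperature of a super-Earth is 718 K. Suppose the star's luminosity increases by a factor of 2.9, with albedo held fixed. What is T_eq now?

T_eq ∝ L^(1/4) · d^(−1/2).
T′ = 718 × 2.9^(1/4) = 937 K.

T_eq ≈ 937 K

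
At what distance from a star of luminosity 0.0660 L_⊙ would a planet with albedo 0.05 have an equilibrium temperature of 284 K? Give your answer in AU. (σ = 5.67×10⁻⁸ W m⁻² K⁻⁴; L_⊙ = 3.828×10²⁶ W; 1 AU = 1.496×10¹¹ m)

L = 0.0660 × 3.828×10²⁶ = 2.53×10²⁵ W.
From T_eq⁴ = L(1−A)/(16πσd²): d = √[L(1−A)/(16πσT_eq⁴)].
d = √[2.53×10²⁵ × 0.95 / (16π × 5.67×10⁻⁸ × (284)⁴)] = 3.60×10¹⁰ m = 0.241 AU.

d ≈ 0.241 AU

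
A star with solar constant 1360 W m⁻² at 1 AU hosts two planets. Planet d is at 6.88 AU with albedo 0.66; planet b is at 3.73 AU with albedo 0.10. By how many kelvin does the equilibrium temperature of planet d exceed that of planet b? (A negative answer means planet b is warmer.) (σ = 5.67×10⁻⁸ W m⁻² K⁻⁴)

T_eq = [S₀(1−A)/(4σd²)]^(1/4), so T ∝ (1−A)^(1/4) / √d.
T₁ = [1360×0.34/(4×5.67×10⁻⁸×6.88²)]^(1/4) = 81.01 K.
T₂ = [1360×0.90/(4×5.67×10⁻⁸×3.73²)]^(1/4) = 140.34 K.

ΔT ≈ -59.3 K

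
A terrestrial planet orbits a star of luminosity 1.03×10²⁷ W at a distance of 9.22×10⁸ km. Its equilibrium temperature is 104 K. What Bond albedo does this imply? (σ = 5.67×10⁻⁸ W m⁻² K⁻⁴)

d = 9.22×10⁸ km = 9.22×10¹¹ m.
Flux: S = L/(4πd²) = 1.03×10²⁷/(4π×(9.22×10¹¹)²) = 96.4 W m⁻².
From T_eq⁴ = S(1−A)/(4σ): 1−A = 4σT_eq⁴/S.
1−A = 4 × 5.67×10⁻⁸ × (104)⁴ / 96.4 = 0.275.

A ≈ 0.72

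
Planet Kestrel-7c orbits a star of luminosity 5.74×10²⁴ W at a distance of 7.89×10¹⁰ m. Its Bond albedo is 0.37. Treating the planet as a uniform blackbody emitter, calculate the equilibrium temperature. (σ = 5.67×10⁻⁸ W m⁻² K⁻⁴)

Flux: S = L/(4πd²) = 5.74×10²⁴/(4π×(7.89×10¹⁰)²) = 73.4 W m⁻².
Energy balance: absorbed = emitted ⇒ πR²·S(1−A) = 4πR²·σT_eq⁴, so T_eq⁴ = S(1−A)/(4σ).
T_eq = [73.4 × 0.63 / (4 × 5.67×10⁻⁸)]^(1/4) = (2.04×10⁸)^(1/4) = 119 K.

T_eq ≈ 119 K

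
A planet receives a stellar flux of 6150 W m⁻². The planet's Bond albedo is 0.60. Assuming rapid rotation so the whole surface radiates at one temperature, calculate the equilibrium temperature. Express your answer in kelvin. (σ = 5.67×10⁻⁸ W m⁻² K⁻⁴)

Energy balance: absorbed = emitted ⇒ πR²·S(1−A) = 4πR²·σT_eq⁴, so T_eq⁴ = S(1−A)/(4σ).
T_eq = [6150 × 0.40 / (4 × 5.67×10⁻⁸)]^(1/4) = (1.08×10¹⁰)^(1/4) = 323 K.

T_eq ≈ 323 K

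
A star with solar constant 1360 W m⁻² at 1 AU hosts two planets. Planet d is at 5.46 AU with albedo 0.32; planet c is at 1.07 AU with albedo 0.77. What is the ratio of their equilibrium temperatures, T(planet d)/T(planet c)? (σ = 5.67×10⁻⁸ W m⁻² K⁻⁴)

T₁/T₂ ≈ 0.580

T_eq = [S₀(1−A)/(4σd²)]^(1/4), so T ∝ (1−A)^(1/4) / √d.
T₁ = [1360×0.68/(4×5.67×10⁻⁸×5.46²)]^(1/4) = 108.14 K.
T₂ = [1360×0.23/(4×5.67×10⁻⁸×1.07²)]^(1/4) = 186.30 K.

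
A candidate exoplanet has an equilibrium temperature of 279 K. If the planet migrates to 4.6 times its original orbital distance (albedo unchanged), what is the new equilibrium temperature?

T_eq ∝ L^(1/4) · d^(−1/2).
T′ = 279 / 4.6^(1/2) = 130 K.

T_eq ≈ 130 K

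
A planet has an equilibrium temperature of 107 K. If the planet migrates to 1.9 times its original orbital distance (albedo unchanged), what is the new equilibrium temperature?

T_eq ∝ L^(1/4) · d^(−1/2).
T′ = 107 / 1.9^(1/2) = 77.6 K.

T_eq ≈ 77.6 K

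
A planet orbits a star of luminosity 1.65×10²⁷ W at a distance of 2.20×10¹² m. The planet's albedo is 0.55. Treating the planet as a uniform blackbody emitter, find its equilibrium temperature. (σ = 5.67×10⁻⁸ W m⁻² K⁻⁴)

T_eq ≈ 85.7 K

Flux: S = L/(4πd²) = 1.65×10²⁷/(4π×(2.20×10¹²)²) = 27.1 W m⁻².
Energy balance: absorbed = emitted ⇒ πR²·S(1−A) = 4πR²·σT_eq⁴, so T_eq⁴ = S(1−A)/(4σ).
T_eq = [27.1 × 0.45 / (4 × 5.67×10⁻⁸)]^(1/4) = (5.38×10⁷)^(1/4) = 85.7 K.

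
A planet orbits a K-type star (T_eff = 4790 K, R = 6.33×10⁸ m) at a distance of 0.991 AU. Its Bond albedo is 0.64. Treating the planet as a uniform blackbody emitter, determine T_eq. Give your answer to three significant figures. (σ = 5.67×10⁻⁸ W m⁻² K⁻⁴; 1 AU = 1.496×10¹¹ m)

T_eq ≈ 171 K

d = 0.991 AU = 1.48×10¹¹ m.
L = 4πR_⋆²σT_⋆⁴ = 4π(6.33×10⁸)² × 5.67×10⁻⁸ × (4790)⁴ = 1.50×10²⁶ W.
S = L/(4πd²) = 544 W m⁻².
Energy balance: absorbed = emitted ⇒ πR²·S(1−A) = 4πR²·σT_eq⁴, so T_eq⁴ = S(1−A)/(4σ).
T_eq = [544 × 0.36 / (4 × 5.67×10⁻⁸)]^(1/4) = (8.64×10⁸)^(1/4) = 171 K.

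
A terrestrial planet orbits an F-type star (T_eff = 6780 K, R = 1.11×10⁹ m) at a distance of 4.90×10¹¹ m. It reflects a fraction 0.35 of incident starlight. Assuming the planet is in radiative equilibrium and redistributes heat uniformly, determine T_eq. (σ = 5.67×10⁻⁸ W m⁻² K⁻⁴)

T_eq ≈ 205 K

L = 4πR_⋆²σT_⋆⁴ = 4π(1.11×10⁹)² × 5.67×10⁻⁸ × (6780)⁴ = 1.86×10²⁷ W.
S = L/(4πd²) = 615 W m⁻².
Energy balance: absorbed = emitted ⇒ πR²·S(1−A) = 4πR²·σT_eq⁴, so T_eq⁴ = S(1−A)/(4σ).
T_eq = [615 × 0.65 / (4 × 5.67×10⁻⁸)]^(1/4) = (1.76×10⁹)^(1/4) = 205 K.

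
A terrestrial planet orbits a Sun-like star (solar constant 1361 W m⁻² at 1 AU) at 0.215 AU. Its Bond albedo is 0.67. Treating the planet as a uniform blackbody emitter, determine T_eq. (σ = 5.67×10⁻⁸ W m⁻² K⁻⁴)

T_eq ≈ 455 K

Flux at 0.215 AU: S = 1361/0.215² = 2.94×10⁴ W m⁻².
Energy balance: absorbed = emitted ⇒ πR²·S(1−A) = 4πR²·σT_eq⁴, so T_eq⁴ = S(1−A)/(4σ).
T_eq = [2.94×10⁴ × 0.33 / (4 × 5.67×10⁻⁸)]^(1/4) = (4.28×10¹⁰)^(1/4) = 455 K.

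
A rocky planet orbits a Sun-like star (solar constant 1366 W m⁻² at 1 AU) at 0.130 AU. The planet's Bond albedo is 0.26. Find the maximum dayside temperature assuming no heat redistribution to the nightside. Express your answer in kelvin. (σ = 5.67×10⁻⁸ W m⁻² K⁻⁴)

T_ss ≈ 1010 K

Flux at 0.130 AU: S = 1366/0.130² = 8.08×10⁴ W m⁻².
With no redistribution each surface element balances locally: S(1−A) = σT⁴.
T = [8.08×10⁴ × 0.74 / 5.67×10⁻⁸]^(1/4) = (1.05×10¹²)^(1/4) = 1010 K.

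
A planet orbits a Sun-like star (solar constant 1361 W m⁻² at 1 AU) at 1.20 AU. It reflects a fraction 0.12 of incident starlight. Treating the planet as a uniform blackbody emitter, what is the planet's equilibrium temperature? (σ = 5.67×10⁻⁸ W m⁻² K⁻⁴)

Flux at 1.20 AU: S = 1361/1.20² = 945 W m⁻².
Energy balance: absorbed = emitted ⇒ πR²·S(1−A) = 4πR²·σT_eq⁴, so T_eq⁴ = S(1−A)/(4σ).
T_eq = [945 × 0.88 / (4 × 5.67×10⁻⁸)]^(1/4) = (3.67×10⁹)^(1/4) = 246 K.

T_eq ≈ 246 K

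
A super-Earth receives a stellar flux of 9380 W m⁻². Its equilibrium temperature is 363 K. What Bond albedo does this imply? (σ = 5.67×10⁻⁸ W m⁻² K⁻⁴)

From T_eq⁴ = S(1−A)/(4σ): 1−A = 4σT_eq⁴/S.
1−A = 4 × 5.67×10⁻⁸ × (363)⁴ / 9380 = 0.420.

A ≈ 0.58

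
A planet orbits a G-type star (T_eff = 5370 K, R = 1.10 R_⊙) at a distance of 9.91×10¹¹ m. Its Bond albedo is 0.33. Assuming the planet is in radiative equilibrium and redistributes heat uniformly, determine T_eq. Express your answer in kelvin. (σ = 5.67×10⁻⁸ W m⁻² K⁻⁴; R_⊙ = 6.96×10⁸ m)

R_⋆ = 1.10 × 6.96×10⁸ = 7.66×10⁸ m.
L = 4πR_⋆²σT_⋆⁴ = 4π(7.66×10⁸)² × 5.67×10⁻⁸ × (5370)⁴ = 3.47×10²⁶ W.
S = L/(4πd²) = 28.1 W m⁻².
Energy balance: absorbed = emitted ⇒ πR²·S(1−A) = 4πR²·σT_eq⁴, so T_eq⁴ = S(1−A)/(4σ).
T_eq = [28.1 × 0.67 / (4 × 5.67×10⁻⁸)]^(1/4) = (8.31×10⁷)^(1/4) = 95.5 K.

T_eq ≈ 95.5 K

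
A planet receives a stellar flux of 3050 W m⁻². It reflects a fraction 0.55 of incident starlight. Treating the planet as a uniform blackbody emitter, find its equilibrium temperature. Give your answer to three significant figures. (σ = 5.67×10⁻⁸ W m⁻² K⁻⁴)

T_eq ≈ 279 K

Energy balance: absorbed = emitted ⇒ πR²·S(1−A) = 4πR²·σT_eq⁴, so T_eq⁴ = S(1−A)/(4σ).
T_eq = [3050 × 0.45 / (4 × 5.67×10⁻⁸)]^(1/4) = (6.05×10⁹)^(1/4) = 279 K.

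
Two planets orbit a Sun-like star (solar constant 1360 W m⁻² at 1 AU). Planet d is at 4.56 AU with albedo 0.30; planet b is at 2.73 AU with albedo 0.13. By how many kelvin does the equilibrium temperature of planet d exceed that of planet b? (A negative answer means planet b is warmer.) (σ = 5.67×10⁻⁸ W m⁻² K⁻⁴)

T_eq = [S₀(1−A)/(4σd²)]^(1/4), so T ∝ (1−A)^(1/4) / √d.
T₁ = [1360×0.70/(4×5.67×10⁻⁸×4.56²)]^(1/4) = 119.20 K.
T₂ = [1360×0.87/(4×5.67×10⁻⁸×2.73²)]^(1/4) = 162.66 K.

ΔT ≈ -43.5 K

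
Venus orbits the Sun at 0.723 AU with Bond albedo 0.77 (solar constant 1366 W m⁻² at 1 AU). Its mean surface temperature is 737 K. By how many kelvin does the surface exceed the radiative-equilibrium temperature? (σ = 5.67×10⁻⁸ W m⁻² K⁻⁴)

S = 1366/0.723² = 2613 W m⁻².
T_eq = [S(1−A)/(4σ)]^(1/4) = [2613×0.23/(4×5.67×10⁻⁸)]^(1/4) = 226.9 K.
ΔT = T_surf − T_eq = 737 − 226.9.

ΔT ≈ 510.1 K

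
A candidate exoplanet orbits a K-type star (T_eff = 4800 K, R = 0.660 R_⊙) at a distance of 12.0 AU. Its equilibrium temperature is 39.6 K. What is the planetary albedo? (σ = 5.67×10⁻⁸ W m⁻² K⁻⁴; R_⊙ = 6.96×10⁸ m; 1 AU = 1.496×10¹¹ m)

A ≈ 0.72

R_⋆ = 0.660 × 6.96×10⁸ = 4.59×10⁸ m.
d = 12.0 AU = 1.80×10¹² m.
L = 4πR_⋆²σT_⋆⁴ = 4π(4.59×10⁸)² × 5.67×10⁻⁸ × (4800)⁴ = 7.98×10²⁵ W.
S = L/(4πd²) = 1.97 W m⁻².
From T_eq⁴ = S(1−A)/(4σ): 1−A = 4σT_eq⁴/S.
1−A = 4 × 5.67×10⁻⁸ × (39.6)⁴ / 1.97 = 0.283.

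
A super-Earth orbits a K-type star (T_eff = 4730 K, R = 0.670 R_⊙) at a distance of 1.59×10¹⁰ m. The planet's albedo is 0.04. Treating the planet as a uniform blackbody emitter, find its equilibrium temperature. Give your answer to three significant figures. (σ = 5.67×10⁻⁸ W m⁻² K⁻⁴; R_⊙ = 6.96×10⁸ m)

R_⋆ = 0.670 × 6.96×10⁸ = 4.66×10⁸ m.
L = 4πR_⋆²σT_⋆⁴ = 4π(4.66×10⁸)² × 5.67×10⁻⁸ × (4730)⁴ = 7.76×10²⁵ W.
S = L/(4πd²) = 2.44×10⁴ W m⁻².
Energy balance: absorbed = emitted ⇒ πR²·S(1−A) = 4πR²·σT_eq⁴, so T_eq⁴ = S(1−A)/(4σ).
T_eq = [2.44×10⁴ × 0.96 / (4 × 5.67×10⁻⁸)]^(1/4) = (1.03×10¹¹)^(1/4) = 567 K.

T_eq ≈ 567 K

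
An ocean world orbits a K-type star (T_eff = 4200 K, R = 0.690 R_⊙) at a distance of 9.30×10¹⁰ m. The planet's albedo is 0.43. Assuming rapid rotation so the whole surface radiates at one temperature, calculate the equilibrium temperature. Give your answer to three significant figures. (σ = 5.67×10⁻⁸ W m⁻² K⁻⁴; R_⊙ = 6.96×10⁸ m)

R_⋆ = 0.690 × 6.96×10⁸ = 4.80×10⁸ m.
L = 4πR_⋆²σT_⋆⁴ = 4π(4.80×10⁸)² × 5.67×10⁻⁸ × (4200)⁴ = 5.11×10²⁵ W.
S = L/(4πd²) = 470 W m⁻².
Energy balance: absorbed = emitted ⇒ πR²·S(1−A) = 4πR²·σT_eq⁴, so T_eq⁴ = S(1−A)/(4σ).
T_eq = [470 × 0.57 / (4 × 5.67×10⁻⁸)]^(1/4) = (1.18×10⁹)^(1/4) = 185 K.

T_eq ≈ 185 K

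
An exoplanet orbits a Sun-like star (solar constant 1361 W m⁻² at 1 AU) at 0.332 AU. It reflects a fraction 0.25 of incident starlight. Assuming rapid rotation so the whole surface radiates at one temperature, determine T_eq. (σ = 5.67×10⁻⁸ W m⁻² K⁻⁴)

Flux at 0.332 AU: S = 1361/0.332² = 1.23×10⁴ W m⁻².
Energy balance: absorbed = emitted ⇒ πR²·S(1−A) = 4πR²·σT_eq⁴, so T_eq⁴ = S(1−A)/(4σ).
T_eq = [1.23×10⁴ × 0.75 / (4 × 5.67×10⁻⁸)]^(1/4) = (4.08×10¹⁰)^(1/4) = 450 K.

T_eq ≈ 450 K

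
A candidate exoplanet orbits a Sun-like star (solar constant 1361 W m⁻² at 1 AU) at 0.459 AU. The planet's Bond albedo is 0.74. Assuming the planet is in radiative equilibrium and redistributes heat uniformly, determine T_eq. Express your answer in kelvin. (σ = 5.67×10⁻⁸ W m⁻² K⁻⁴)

T_eq ≈ 293 K

Flux at 0.459 AU: S = 1361/0.459² = 6460 W m⁻².
Energy balance: absorbed = emitted ⇒ πR²·S(1−A) = 4πR²·σT_eq⁴, so T_eq⁴ = S(1−A)/(4σ).
T_eq = [6460 × 0.26 / (4 × 5.67×10⁻⁸)]^(1/4) = (7.41×10⁹)^(1/4) = 293 K.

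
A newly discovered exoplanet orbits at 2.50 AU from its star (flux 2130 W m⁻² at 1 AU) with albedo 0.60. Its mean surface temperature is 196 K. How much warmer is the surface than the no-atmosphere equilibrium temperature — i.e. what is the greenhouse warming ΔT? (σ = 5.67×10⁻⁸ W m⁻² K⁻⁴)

ΔT ≈ 39.4 K

S = 2130/2.50² = 340.8 W m⁻².
T_eq = [S(1−A)/(4σ)]^(1/4) = [340.8×0.40/(4×5.67×10⁻⁸)]^(1/4) = 156.6 K.
ΔT = T_surf − T_eq = 196 − 156.6.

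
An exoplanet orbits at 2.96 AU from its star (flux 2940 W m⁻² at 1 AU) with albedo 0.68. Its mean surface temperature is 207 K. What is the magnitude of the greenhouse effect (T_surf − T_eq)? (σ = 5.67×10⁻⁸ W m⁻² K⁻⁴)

ΔT ≈ 59.5 K

S = 2940/2.96² = 335.6 W m⁻².
T_eq = [S(1−A)/(4σ)]^(1/4) = [335.6×0.32/(4×5.67×10⁻⁸)]^(1/4) = 147.5 K.
ΔT = T_surf − T_eq = 207 − 147.5.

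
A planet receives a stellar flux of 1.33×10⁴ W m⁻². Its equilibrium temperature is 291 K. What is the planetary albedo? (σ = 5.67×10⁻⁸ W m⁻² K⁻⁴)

A ≈ 0.88

From T_eq⁴ = S(1−A)/(4σ): 1−A = 4σT_eq⁴/S.
1−A = 4 × 5.67×10⁻⁸ × (291)⁴ / 1.33×10⁴ = 0.122.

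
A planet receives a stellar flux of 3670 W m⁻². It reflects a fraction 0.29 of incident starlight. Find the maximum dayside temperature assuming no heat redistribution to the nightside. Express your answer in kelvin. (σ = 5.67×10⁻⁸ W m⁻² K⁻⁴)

T_ss ≈ 463 K

With no redistribution each surface element balances locally: S(1−A) = σT⁴.
T = [3670 × 0.71 / 5.67×10⁻⁸]^(1/4) = (4.60×10¹⁰)^(1/4) = 463 K.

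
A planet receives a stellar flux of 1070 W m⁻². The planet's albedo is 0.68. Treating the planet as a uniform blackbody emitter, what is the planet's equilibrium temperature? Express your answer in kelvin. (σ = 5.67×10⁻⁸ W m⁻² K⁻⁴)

Energy balance: absorbed = emitted ⇒ πR²·S(1−A) = 4πR²·σT_eq⁴, so T_eq⁴ = S(1−A)/(4σ).
T_eq = [1070 × 0.32 / (4 × 5.67×10⁻⁸)]^(1/4) = (1.51×10⁹)^(1/4) = 197 K.

T_eq ≈ 197 K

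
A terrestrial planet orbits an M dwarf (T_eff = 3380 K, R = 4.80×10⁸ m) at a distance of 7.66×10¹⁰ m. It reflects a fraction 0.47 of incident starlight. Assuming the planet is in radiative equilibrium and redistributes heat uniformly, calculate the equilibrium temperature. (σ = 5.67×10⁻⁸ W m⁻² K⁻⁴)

T_eq ≈ 161 K

L = 4πR_⋆²σT_⋆⁴ = 4π(4.80×10⁸)² × 5.67×10⁻⁸ × (3380)⁴ = 2.14×10²⁵ W.
S = L/(4πd²) = 291 W m⁻².
Energy balance: absorbed = emitted ⇒ πR²·S(1−A) = 4πR²·σT_eq⁴, so T_eq⁴ = S(1−A)/(4σ).
T_eq = [291 × 0.53 / (4 × 5.67×10⁻⁸)]^(1/4) = (6.79×10⁸)^(1/4) = 161 K.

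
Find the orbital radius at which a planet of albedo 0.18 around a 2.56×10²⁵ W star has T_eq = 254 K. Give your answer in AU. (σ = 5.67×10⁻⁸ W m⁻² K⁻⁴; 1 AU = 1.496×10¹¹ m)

From T_eq⁴ = L(1−A)/(16πσd²): d = √[L(1−A)/(16πσT_eq⁴)].
d = √[2.56×10²⁵ × 0.82 / (16π × 5.67×10⁻⁸ × (254)⁴)] = 4.21×10¹⁰ m = 0.281 AU.

d ≈ 0.281 AU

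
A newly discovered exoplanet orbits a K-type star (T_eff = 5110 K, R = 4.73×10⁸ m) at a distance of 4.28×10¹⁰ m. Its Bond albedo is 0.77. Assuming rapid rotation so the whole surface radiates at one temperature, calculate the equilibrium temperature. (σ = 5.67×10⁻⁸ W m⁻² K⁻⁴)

L = 4πR_⋆²σT_⋆⁴ = 4π(4.73×10⁸)² × 5.67×10⁻⁸ × (5110)⁴ = 1.09×10²⁶ W.
S = L/(4πd²) = 4720 W m⁻².
Energy balance: absorbed = emitted ⇒ πR²·S(1−A) = 4πR²·σT_eq⁴, so T_eq⁴ = S(1−A)/(4σ).
T_eq = [4720 × 0.23 / (4 × 5.67×10⁻⁸)]^(1/4) = (4.79×10⁹)^(1/4) = 263 K.

T_eq ≈ 263 K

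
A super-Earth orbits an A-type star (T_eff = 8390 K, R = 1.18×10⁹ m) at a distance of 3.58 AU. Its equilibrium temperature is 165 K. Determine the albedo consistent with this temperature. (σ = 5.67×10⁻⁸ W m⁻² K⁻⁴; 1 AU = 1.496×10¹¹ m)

d = 3.58 AU = 5.36×10¹¹ m.
L = 4πR_⋆²σT_⋆⁴ = 4π(1.18×10⁹)² × 5.67×10⁻⁸ × (8390)⁴ = 4.92×10²⁷ W.
S = L/(4πd²) = 1360 W m⁻².
From T_eq⁴ = S(1−A)/(4σ): 1−A = 4σT_eq⁴/S.
1−A = 4 × 5.67×10⁻⁸ × (165)⁴ / 1360 = 0.123.

A ≈ 0.88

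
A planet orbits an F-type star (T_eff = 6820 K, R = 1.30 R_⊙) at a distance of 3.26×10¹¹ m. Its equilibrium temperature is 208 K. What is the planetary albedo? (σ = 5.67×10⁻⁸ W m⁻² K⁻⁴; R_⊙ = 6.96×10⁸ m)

A ≈ 0.55

R_⋆ = 1.30 × 6.96×10⁸ = 9.05×10⁸ m.
L = 4πR_⋆²σT_⋆⁴ = 4π(9.05×10⁸)² × 5.67×10⁻⁸ × (6820)⁴ = 1.26×10²⁷ W.
S = L/(4πd²) = 945 W m⁻².
From T_eq⁴ = S(1−A)/(4σ): 1−A = 4σT_eq⁴/S.
1−A = 4 × 5.67×10⁻⁸ × (208)⁴ / 945 = 0.449.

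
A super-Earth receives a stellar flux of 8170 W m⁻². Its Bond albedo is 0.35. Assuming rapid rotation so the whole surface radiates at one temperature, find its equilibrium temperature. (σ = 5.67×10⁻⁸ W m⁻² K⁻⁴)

Energy balance: absorbed = emitted ⇒ πR²·S(1−A) = 4πR²·σT_eq⁴, so T_eq⁴ = S(1−A)/(4σ).
T_eq = [8170 × 0.65 / (4 × 5.67×10⁻⁸)]^(1/4) = (2.34×10¹⁰)^(1/4) = 391 K.

T_eq ≈ 391 K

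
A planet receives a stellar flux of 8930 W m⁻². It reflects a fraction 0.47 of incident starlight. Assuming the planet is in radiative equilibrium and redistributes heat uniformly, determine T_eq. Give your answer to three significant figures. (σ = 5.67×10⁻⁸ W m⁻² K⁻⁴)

T_eq ≈ 380 K

Energy balance: absorbed = emitted ⇒ πR²·S(1−A) = 4πR²·σT_eq⁴, so T_eq⁴ = S(1−A)/(4σ).
T_eq = [8930 × 0.53 / (4 × 5.67×10⁻⁸)]^(1/4) = (2.09×10¹⁰)^(1/4) = 380 K.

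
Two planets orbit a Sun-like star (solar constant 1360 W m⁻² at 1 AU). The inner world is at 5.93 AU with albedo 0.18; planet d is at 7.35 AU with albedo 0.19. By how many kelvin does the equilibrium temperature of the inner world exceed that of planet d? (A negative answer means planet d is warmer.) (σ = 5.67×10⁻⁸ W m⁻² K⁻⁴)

ΔT ≈ 11.4 K

T_eq = [S₀(1−A)/(4σd²)]^(1/4), so T ∝ (1−A)^(1/4) / √d.
T₁ = [1360×0.82/(4×5.67×10⁻⁸×5.93²)]^(1/4) = 108.74 K.
T₂ = [1360×0.81/(4×5.67×10⁻⁸×7.35²)]^(1/4) = 97.38 K.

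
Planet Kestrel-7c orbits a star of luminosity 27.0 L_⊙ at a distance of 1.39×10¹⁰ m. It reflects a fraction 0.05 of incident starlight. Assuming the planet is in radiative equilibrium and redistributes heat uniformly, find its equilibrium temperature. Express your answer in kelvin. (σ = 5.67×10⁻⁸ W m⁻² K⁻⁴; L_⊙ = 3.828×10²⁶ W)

L = 27.0 × 3.828×10²⁶ = 1.03×10²⁸ W.
Flux: S = L/(4πd²) = 1.03×10²⁸/(4π×(1.39×10¹⁰)²) = 4.26×10⁶ W m⁻².
Energy balance: absorbed = emitted ⇒ πR²·S(1−A) = 4πR²·σT_eq⁴, so T_eq⁴ = S(1−A)/(4σ).
T_eq = [4.26×10⁶ × 0.95 / (4 × 5.67×10⁻⁸)]^(1/4) = (1.78×10¹³)^(1/4) = 2050 K.

T_eq ≈ 2050 K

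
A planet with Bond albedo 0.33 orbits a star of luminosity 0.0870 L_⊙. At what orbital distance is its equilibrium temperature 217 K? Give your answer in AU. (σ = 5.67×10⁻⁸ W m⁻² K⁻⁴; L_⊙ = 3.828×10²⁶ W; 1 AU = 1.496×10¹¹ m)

d ≈ 0.397 AU

L = 0.0870 × 3.828×10²⁶ = 3.33×10²⁵ W.
From T_eq⁴ = L(1−A)/(16πσd²): d = √[L(1−A)/(16πσT_eq⁴)].
d = √[3.33×10²⁵ × 0.67 / (16π × 5.67×10⁻⁸ × (217)⁴)] = 5.94×10¹⁰ m = 0.397 AU.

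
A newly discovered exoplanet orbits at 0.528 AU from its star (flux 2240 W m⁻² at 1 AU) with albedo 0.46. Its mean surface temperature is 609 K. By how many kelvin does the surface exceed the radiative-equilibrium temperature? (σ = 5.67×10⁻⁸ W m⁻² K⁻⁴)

S = 2240/0.528² = 8035 W m⁻².
T_eq = [S(1−A)/(4σ)]^(1/4) = [8035×0.54/(4×5.67×10⁻⁸)]^(1/4) = 371.9 K.
ΔT = T_surf − T_eq = 609 − 371.9.

ΔT ≈ 237.1 K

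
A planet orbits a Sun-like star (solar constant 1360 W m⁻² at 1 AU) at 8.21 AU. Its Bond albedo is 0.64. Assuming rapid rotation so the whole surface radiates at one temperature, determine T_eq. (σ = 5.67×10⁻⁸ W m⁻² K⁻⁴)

T_eq ≈ 75.2 K

Flux at 8.21 AU: S = 1360/8.21² = 20.2 W m⁻².
Energy balance: absorbed = emitted ⇒ πR²·S(1−A) = 4πR²·σT_eq⁴, so T_eq⁴ = S(1−A)/(4σ).
T_eq = [20.2 × 0.36 / (4 × 5.67×10⁻⁸)]^(1/4) = (3.20×10⁷)^(1/4) = 75.2 K.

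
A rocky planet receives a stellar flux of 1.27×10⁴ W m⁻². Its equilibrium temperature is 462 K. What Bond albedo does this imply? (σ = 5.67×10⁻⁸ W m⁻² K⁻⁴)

From T_eq⁴ = S(1−A)/(4σ): 1−A = 4σT_eq⁴/S.
1−A = 4 × 5.67×10⁻⁸ × (462)⁴ / 1.27×10⁴ = 0.814.

A ≈ 0.19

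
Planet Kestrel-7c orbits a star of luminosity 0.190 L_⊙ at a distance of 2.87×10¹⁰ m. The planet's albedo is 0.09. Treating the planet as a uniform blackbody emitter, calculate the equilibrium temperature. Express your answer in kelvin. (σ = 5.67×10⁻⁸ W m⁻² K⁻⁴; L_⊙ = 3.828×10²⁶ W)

T_eq ≈ 410 K

L = 0.190 × 3.828×10²⁶ = 7.27×10²⁵ W.
Flux: S = L/(4πd²) = 7.27×10²⁵/(4π×(2.87×10¹⁰)²) = 7030 W m⁻².
Energy balance: absorbed = emitted ⇒ πR²·S(1−A) = 4πR²·σT_eq⁴, so T_eq⁴ = S(1−A)/(4σ).
T_eq = [7030 × 0.91 / (4 × 5.67×10⁻⁸)]^(1/4) = (2.82×10¹⁰)^(1/4) = 410 K.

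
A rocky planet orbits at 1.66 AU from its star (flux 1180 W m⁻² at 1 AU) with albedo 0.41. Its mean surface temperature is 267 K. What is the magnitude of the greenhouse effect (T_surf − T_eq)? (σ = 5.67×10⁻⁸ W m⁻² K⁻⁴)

ΔT ≈ 84.3 K

S = 1180/1.66² = 428.2 W m⁻².
T_eq = [S(1−A)/(4σ)]^(1/4) = [428.2×0.59/(4×5.67×10⁻⁸)]^(1/4) = 182.7 K.
ΔT = T_surf − T_eq = 267 − 182.7.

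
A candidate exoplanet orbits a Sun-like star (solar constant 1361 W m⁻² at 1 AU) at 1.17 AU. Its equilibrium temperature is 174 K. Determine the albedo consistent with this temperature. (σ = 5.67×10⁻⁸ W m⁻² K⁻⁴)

A ≈ 0.79

Flux at 1.17 AU: S = 1361/1.17² = 994 W m⁻².
From T_eq⁴ = S(1−A)/(4σ): 1−A = 4σT_eq⁴/S.
1−A = 4 × 5.67×10⁻⁸ × (174)⁴ / 994 = 0.209.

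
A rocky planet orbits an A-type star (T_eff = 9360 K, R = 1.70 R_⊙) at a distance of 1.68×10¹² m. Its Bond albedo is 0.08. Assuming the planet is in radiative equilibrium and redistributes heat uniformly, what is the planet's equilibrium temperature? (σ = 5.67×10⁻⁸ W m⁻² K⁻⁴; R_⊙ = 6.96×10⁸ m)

T_eq ≈ 172 K

R_⋆ = 1.70 × 6.96×10⁸ = 1.18×10⁹ m.
L = 4πR_⋆²σT_⋆⁴ = 4π(1.18×10⁹)² × 5.67×10⁻⁸ × (9360)⁴ = 7.66×10²⁷ W.
S = L/(4πd²) = 216 W m⁻².
Energy balance: absorbed = emitted ⇒ πR²·S(1−A) = 4πR²·σT_eq⁴, so T_eq⁴ = S(1−A)/(4σ).
T_eq = [216 × 0.92 / (4 × 5.67×10⁻⁸)]^(1/4) = (8.76×10⁸)^(1/4) = 172 K.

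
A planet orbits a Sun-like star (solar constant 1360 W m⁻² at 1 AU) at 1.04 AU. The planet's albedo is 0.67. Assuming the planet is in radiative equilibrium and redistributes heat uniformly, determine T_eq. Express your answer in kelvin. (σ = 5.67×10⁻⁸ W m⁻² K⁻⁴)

Flux at 1.04 AU: S = 1360/1.04² = 1260 W m⁻².
Energy balance: absorbed = emitted ⇒ πR²·S(1−A) = 4πR²·σT_eq⁴, so T_eq⁴ = S(1−A)/(4σ).
T_eq = [1260 × 0.33 / (4 × 5.67×10⁻⁸)]^(1/4) = (1.83×10⁹)^(1/4) = 207 K.

T_eq ≈ 207 K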